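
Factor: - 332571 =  - 3^1*17^1*6521^1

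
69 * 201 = 13869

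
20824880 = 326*63880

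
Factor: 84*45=3780 = 2^2*3^3*5^1*7^1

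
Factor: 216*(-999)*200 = -43156800=   - 2^6*3^6*5^2*37^1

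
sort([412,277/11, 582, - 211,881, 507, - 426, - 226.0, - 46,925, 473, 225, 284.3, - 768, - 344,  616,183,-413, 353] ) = [ - 768,-426,  -  413, - 344, - 226.0, - 211, - 46, 277/11, 183,225, 284.3,353, 412, 473,507, 582,616, 881 , 925] 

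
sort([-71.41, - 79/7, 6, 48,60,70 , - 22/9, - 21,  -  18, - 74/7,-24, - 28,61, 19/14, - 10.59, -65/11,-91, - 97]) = [ - 97, - 91, - 71.41, - 28, - 24, - 21, - 18, - 79/7 , - 10.59, - 74/7, -65/11, - 22/9, 19/14, 6 , 48  ,  60 , 61, 70 ] 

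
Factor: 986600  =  2^3*5^2*4933^1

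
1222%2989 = 1222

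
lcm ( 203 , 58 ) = 406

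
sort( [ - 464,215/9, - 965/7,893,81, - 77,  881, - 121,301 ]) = [ - 464,- 965/7,  -  121, - 77,215/9,81,301,881,  893] 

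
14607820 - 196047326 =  - 181439506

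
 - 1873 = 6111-7984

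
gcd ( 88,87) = 1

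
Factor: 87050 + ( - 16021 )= 71029 = 7^1*73^1*139^1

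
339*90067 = 30532713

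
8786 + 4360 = 13146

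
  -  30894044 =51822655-82716699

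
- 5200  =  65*(-80)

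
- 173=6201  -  6374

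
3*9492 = 28476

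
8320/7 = 8320/7 = 1188.57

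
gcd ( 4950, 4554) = 198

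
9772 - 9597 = 175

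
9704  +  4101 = 13805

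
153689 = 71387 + 82302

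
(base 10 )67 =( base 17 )3g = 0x43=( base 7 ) 124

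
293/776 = 293/776 = 0.38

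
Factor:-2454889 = -2454889^1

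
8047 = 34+8013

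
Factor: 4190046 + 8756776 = 2^1*7^1*924773^1 = 12946822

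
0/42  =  0= 0.00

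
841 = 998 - 157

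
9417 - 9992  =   -575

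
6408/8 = 801 = 801.00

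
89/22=89/22 = 4.05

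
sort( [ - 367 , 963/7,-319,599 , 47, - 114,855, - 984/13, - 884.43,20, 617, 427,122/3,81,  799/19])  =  [ - 884.43, - 367, - 319, - 114,-984/13,20,122/3, 799/19 , 47,81, 963/7, 427, 599,617, 855 ] 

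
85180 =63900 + 21280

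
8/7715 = 8/7715 = 0.00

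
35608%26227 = 9381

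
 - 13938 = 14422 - 28360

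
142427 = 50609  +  91818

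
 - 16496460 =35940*( - 459 ) 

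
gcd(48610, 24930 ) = 10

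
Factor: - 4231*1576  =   - 6668056 = - 2^3*197^1 * 4231^1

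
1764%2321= 1764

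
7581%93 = 48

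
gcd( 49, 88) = 1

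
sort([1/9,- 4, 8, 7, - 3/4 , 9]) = [- 4, - 3/4,1/9, 7 , 8, 9]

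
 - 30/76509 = -10/25503 = - 0.00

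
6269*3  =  18807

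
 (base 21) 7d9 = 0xd29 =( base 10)3369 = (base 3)11121210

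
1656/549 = 3 + 1/61 = 3.02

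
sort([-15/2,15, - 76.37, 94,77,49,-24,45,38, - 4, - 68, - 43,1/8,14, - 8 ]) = [ - 76.37, - 68, - 43, - 24 , - 8, - 15/2, - 4,1/8,14,15,38, 45,49, 77, 94 ]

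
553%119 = 77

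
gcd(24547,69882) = 1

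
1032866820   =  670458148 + 362408672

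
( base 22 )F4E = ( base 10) 7362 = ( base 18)14d0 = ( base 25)bjc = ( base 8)16302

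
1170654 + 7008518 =8179172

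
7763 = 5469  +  2294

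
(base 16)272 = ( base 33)IW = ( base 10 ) 626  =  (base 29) lh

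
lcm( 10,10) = 10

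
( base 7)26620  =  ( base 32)700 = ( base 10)7168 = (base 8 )16000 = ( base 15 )21CD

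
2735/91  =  2735/91=30.05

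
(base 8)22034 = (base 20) 1324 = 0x241c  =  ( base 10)9244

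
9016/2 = 4508 = 4508.00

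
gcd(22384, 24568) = 8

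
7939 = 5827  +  2112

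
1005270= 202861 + 802409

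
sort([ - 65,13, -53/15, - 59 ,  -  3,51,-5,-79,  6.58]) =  [ - 79, - 65, - 59, - 5,-53/15, - 3,6.58 , 13,51] 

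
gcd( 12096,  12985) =7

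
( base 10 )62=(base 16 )3e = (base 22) 2I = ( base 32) 1u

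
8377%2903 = 2571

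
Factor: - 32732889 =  - 3^1* 7^1*1558709^1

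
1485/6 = 495/2 = 247.50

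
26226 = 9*2914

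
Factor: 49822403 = 421^1* 118343^1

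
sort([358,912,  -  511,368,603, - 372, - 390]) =[ - 511,-390, - 372 , 358,368,603, 912 ] 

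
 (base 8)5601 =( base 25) 4hk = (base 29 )3eg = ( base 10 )2945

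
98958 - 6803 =92155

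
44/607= 44/607 = 0.07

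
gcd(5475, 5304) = 3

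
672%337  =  335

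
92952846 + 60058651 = 153011497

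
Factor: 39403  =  7^1*13^1*433^1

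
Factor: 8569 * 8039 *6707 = 11^1*19^2*41^1*353^1 * 8039^1 = 462019683037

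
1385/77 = 17+ 76/77 = 17.99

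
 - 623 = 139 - 762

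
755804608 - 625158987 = 130645621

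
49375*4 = 197500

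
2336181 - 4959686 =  - 2623505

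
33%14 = 5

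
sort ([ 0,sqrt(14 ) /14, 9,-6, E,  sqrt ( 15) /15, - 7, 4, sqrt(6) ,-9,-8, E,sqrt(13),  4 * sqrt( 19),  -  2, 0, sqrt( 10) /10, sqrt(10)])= [- 9  , - 8, - 7,-6,-2, 0, 0, sqrt( 15 ) /15, sqrt(14)/14, sqrt(10) /10, sqrt(6), E, E,sqrt(10) , sqrt( 13),4, 9, 4*sqrt(19 )]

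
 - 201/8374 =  - 1 + 8173/8374 = - 0.02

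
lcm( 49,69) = 3381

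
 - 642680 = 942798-1585478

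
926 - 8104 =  - 7178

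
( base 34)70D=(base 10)8105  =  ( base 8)17651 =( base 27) B35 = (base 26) bpj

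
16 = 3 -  - 13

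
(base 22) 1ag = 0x2d0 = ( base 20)1G0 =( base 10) 720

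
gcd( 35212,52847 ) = 1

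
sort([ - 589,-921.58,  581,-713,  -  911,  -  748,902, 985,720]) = [-921.58,-911, - 748,- 713,-589,581,720,902,  985] 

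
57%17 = 6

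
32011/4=32011/4 = 8002.75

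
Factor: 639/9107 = 3^2*7^(- 1)*71^1*1301^(-1)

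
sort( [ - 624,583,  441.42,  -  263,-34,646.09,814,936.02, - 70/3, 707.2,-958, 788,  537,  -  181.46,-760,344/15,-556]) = [ - 958,  -  760, - 624,-556, -263, - 181.46, - 34,  -  70/3 , 344/15,441.42,537, 583 , 646.09, 707.2,788,814,  936.02]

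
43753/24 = 1823 + 1/24=1823.04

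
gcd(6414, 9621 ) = 3207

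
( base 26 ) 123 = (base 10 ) 731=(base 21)1DH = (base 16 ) 2DB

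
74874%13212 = 8814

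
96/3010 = 48/1505 = 0.03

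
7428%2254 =666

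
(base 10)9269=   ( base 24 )g25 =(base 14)3541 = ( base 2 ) 10010000110101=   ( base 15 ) 2b2e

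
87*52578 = 4574286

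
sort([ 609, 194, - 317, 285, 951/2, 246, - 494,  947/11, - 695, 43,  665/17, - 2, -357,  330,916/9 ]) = [ - 695, - 494, - 357, - 317 ,  -  2,665/17,43,947/11,  916/9 , 194 , 246, 285,330, 951/2, 609]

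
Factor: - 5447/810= - 2^(-1 )*3^( - 4)*5^( - 1)*13^1*419^1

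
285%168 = 117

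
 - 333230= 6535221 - 6868451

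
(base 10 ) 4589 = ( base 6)33125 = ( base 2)1000111101101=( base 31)4O1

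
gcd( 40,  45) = 5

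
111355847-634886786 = -523530939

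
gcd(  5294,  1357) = 1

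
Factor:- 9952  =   - 2^5 * 311^1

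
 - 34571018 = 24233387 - 58804405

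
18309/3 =6103 = 6103.00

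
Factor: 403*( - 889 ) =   -  7^1 * 13^1*31^1*127^1  =  - 358267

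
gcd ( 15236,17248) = 4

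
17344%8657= 30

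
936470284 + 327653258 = 1264123542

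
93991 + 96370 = 190361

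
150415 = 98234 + 52181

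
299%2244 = 299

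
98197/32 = 3068 + 21/32 = 3068.66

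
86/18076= 43/9038  =  0.00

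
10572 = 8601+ 1971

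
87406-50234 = 37172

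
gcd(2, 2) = 2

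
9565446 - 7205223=2360223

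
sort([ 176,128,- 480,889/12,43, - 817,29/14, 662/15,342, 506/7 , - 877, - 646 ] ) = [  -  877,  -  817,  -  646,-480,29/14,43, 662/15,506/7, 889/12,128, 176,  342] 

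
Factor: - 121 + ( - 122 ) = -3^5 = - 243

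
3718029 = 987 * 3767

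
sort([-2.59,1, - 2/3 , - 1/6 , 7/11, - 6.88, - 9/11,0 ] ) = [ - 6.88, - 2.59, - 9/11, - 2/3, - 1/6, 0, 7/11  ,  1 ]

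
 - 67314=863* (- 78 )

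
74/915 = 74/915 = 0.08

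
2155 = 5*431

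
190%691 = 190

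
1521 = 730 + 791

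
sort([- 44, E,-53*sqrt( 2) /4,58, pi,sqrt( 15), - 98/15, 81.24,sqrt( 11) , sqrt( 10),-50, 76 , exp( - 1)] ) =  [ - 50, - 44 ,- 53 * sqrt(2)/4,-98/15,exp(  -  1),E,pi,  sqrt( 10), sqrt( 11), sqrt( 15 ), 58,  76, 81.24]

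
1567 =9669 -8102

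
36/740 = 9/185 = 0.05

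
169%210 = 169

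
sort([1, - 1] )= [-1,1]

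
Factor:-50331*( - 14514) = 730504134 =2^1*3^2*19^1  *  41^1*59^1* 883^1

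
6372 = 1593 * 4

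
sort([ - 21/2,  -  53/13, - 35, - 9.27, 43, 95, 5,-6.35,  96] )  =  [ - 35, - 21/2, - 9.27,-6.35, - 53/13 , 5,43,95,96] 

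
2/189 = 2/189 = 0.01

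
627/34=18 + 15/34=18.44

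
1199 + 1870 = 3069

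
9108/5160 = 1  +  329/430= 1.77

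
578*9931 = 5740118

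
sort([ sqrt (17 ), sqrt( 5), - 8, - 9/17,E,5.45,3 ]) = [ - 8, - 9/17,sqrt( 5),  E,3,sqrt( 17 ),5.45]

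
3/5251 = 3/5251 =0.00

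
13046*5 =65230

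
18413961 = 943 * 19527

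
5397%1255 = 377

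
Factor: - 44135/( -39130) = 97/86 = 2^(-1)*43^( - 1) * 97^1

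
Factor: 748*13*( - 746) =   -  7254104 = -2^3 * 11^1*13^1*17^1*373^1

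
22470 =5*4494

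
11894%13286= 11894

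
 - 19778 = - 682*29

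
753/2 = 376+ 1/2 = 376.50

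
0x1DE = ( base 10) 478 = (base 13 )2aa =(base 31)FD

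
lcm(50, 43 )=2150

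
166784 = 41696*4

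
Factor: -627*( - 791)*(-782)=  -  387838374 =- 2^1 * 3^1*7^1*11^1 *17^1*19^1 * 23^1*113^1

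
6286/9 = 6286/9 = 698.44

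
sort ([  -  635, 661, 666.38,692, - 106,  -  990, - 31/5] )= [ - 990, - 635 , - 106, - 31/5,  661, 666.38, 692 ]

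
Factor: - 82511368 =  - 2^3*10313921^1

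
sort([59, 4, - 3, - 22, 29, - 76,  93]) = [ - 76, - 22, - 3 , 4 , 29,59,93] 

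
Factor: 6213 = 3^1*19^1*109^1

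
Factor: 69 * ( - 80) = -2^4* 3^1*5^1*23^1  =  -5520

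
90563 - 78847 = 11716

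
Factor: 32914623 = 3^1*7^3*29^1 *1103^1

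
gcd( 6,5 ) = 1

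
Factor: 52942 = 2^1 * 103^1 * 257^1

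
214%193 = 21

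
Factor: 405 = 3^4*5^1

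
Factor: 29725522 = 2^1*23^1*  29^1*22283^1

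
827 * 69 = 57063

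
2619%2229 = 390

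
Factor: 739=739^1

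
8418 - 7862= 556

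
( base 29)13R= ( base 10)955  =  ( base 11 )799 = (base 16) 3bb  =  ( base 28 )163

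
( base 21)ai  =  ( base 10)228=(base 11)198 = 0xE4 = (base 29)7p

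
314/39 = 8+2/39 = 8.05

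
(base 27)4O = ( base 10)132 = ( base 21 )66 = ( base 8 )204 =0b10000100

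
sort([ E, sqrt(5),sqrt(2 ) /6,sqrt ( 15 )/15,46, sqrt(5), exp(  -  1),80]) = [ sqrt(2 ) /6,sqrt(15)/15, exp ( - 1), sqrt(5 ), sqrt(5 ),E, 46,80]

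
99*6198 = 613602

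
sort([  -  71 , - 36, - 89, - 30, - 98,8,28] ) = [ - 98, -89, - 71,-36 , - 30, 8, 28 ]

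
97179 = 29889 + 67290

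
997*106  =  105682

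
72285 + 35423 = 107708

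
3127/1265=2 + 597/1265 = 2.47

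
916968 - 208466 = 708502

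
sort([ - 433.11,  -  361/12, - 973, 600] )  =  [ - 973, - 433.11 , - 361/12,600 ] 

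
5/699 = 5/699 = 0.01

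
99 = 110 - 11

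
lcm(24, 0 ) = 0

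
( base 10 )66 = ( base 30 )26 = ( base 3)2110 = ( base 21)33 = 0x42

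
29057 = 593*49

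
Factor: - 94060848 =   -  2^4*3^1*7^1 * 271^1*1033^1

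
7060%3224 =612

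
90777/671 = 90777/671 = 135.29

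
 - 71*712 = - 50552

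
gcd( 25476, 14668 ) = 772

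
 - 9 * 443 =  - 3987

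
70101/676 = 70101/676 = 103.70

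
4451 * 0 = 0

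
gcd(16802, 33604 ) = 16802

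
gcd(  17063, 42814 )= 1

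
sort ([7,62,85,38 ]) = [7,38,  62, 85 ] 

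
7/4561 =7/4561 = 0.00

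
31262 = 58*539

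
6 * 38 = 228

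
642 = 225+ 417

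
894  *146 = 130524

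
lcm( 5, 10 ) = 10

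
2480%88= 16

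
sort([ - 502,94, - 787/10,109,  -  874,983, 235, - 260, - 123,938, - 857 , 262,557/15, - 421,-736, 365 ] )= [-874,-857,- 736,-502 ,-421,-260,-123, - 787/10, 557/15 , 94, 109,235,262, 365,938,983]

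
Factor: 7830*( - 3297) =-2^1 * 3^4 * 5^1*7^1*29^1*157^1=   - 25815510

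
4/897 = 4/897 = 0.00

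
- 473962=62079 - 536041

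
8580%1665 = 255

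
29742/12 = 4957/2 = 2478.50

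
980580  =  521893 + 458687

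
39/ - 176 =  - 1 + 137/176  =  - 0.22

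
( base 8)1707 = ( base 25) 1dh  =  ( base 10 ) 967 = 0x3C7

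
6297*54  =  340038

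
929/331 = 929/331 = 2.81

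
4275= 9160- 4885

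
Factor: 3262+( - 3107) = 5^1*31^1 = 155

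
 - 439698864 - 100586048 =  - 540284912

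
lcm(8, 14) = 56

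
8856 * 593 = 5251608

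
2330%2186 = 144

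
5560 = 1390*4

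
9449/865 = 9449/865 = 10.92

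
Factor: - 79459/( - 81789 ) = 3^(-1 ) * 137^( -1)*181^1*199^( - 1 )*439^1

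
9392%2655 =1427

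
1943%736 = 471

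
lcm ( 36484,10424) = 72968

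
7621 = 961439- 953818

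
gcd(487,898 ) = 1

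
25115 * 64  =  1607360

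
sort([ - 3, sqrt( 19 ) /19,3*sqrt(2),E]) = [ - 3,sqrt(19 )/19, E,3*sqrt( 2)] 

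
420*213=89460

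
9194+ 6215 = 15409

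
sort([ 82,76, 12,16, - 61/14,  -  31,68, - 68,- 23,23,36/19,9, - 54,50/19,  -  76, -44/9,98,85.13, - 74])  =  [-76,-74, - 68, - 54, - 31,-23, - 44/9,-61/14, 36/19, 50/19,9,  12 , 16,23 , 68,76,82,  85.13,98 ]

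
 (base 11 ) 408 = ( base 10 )492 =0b111101100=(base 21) 129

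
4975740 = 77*64620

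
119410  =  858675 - 739265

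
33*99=3267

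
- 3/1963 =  - 1 + 1960/1963 = - 0.00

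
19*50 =950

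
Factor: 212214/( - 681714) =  - 3^( - 1)*11^(-2 )*113^1 = - 113/363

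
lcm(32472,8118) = 32472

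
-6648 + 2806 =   -  3842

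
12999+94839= 107838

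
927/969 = 309/323 = 0.96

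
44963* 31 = 1393853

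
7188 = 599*12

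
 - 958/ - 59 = 958/59 = 16.24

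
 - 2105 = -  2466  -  -361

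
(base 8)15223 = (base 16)1a93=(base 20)h03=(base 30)7gn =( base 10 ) 6803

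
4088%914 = 432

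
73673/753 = 97 + 632/753 = 97.84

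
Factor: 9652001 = 1069^1 * 9029^1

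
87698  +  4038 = 91736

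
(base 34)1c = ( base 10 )46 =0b101110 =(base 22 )22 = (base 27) 1J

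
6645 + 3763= 10408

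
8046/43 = 187+5/43 = 187.12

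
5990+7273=13263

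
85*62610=5321850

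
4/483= 4/483=0.01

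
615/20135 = 123/4027 = 0.03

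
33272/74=16636/37 = 449.62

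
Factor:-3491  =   - 3491^1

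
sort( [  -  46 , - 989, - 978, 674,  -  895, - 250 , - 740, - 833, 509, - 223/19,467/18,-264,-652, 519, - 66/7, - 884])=[ - 989, - 978, - 895, - 884,-833,-740, -652,- 264, - 250,-46, - 223/19,-66/7, 467/18,509, 519,674] 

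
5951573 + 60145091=66096664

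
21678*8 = 173424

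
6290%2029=203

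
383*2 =766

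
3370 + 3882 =7252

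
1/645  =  1/645 = 0.00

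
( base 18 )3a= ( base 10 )64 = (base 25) 2E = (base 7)121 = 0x40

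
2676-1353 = 1323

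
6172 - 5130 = 1042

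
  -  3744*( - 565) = 2115360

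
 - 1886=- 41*46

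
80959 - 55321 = 25638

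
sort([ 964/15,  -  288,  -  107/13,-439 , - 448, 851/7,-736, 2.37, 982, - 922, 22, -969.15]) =[-969.15 ,-922,-736, - 448,-439, - 288, - 107/13, 2.37, 22, 964/15,851/7,982]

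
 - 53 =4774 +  - 4827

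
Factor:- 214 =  - 2^1*107^1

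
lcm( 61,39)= 2379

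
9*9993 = 89937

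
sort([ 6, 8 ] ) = [6,8]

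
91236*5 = 456180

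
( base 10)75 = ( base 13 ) 5A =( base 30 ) 2f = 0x4b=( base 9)83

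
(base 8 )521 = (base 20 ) GH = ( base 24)e1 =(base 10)337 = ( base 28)C1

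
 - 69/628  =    -  69/628  =  - 0.11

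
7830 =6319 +1511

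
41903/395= 41903/395=106.08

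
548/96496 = 137/24124 = 0.01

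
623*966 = 601818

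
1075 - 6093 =-5018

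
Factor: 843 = 3^1*281^1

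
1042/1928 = 521/964 = 0.54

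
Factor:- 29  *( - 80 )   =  2^4*5^1 * 29^1 = 2320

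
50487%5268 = 3075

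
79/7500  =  79/7500=0.01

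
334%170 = 164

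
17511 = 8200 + 9311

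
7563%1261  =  1258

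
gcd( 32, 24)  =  8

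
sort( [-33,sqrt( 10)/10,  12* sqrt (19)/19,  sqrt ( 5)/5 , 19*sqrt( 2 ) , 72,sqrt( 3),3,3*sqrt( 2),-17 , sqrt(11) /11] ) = [ - 33 ,  -  17, sqrt (11)/11,  sqrt(10 )/10,  sqrt(5) /5, sqrt( 3), 12*sqrt( 19) /19,3, 3*sqrt(2) , 19 * sqrt(2),72]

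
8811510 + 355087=9166597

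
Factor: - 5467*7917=-43282239=- 3^1 * 7^2*11^1*13^1*29^1*71^1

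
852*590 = 502680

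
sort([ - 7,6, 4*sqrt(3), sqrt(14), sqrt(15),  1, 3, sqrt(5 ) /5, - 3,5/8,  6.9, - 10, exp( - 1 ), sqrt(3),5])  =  [ - 10, - 7, -3 , exp( - 1 ), sqrt ( 5)/5, 5/8,1, sqrt(3), 3, sqrt(14 ),sqrt(15 ), 5, 6, 6.9, 4*sqrt(3 )]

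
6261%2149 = 1963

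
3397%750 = 397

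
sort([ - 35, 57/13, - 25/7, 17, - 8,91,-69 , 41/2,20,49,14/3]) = [ - 69 , - 35, - 8,- 25/7,57/13,14/3,17, 20,41/2, 49, 91]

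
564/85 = 6+54/85  =  6.64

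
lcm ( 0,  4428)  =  0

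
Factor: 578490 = 2^1*3^1*5^1* 11^1*1753^1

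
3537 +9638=13175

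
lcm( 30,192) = 960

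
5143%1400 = 943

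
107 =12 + 95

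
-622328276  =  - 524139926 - 98188350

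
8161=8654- 493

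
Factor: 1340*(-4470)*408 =- 2443838400 = -2^6*3^2*5^2*17^1*67^1*149^1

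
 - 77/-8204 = 11/1172 = 0.01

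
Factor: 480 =2^5*3^1*5^1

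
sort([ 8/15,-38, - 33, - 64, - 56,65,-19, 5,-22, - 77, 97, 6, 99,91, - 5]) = [ - 77,  -  64, - 56 ,-38,-33, - 22, - 19, - 5,8/15 , 5,6, 65,91, 97, 99] 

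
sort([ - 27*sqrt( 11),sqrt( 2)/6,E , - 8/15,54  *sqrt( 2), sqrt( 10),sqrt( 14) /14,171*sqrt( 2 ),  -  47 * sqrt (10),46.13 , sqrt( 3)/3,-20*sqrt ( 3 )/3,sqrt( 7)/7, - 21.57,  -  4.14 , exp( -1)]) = [ - 47 * sqrt(10), - 27*sqrt(11), - 21.57, - 20*sqrt( 3)/3,  -  4.14,-8/15 , sqrt( 2)/6, sqrt( 14) /14,exp( - 1),sqrt( 7 )/7 , sqrt(3 ) /3,E, sqrt( 10), 46.13  ,  54*sqrt( 2), 171*sqrt ( 2)]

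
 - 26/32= - 1  +  3/16= -  0.81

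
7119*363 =2584197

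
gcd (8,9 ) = 1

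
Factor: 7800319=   2153^1*3623^1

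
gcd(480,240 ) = 240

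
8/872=1/109 = 0.01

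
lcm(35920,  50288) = 251440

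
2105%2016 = 89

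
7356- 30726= - 23370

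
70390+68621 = 139011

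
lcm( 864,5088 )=45792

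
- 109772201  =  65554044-175326245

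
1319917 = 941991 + 377926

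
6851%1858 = 1277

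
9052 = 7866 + 1186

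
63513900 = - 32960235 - -96474135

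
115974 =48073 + 67901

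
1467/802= 1 + 665/802 = 1.83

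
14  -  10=4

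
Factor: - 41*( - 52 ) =2132 = 2^2*13^1*41^1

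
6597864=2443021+4154843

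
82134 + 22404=104538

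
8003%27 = 11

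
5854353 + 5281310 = 11135663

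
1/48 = 1/48 = 0.02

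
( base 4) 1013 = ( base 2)1000111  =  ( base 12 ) 5b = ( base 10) 71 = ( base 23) 32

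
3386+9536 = 12922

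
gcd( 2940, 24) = 12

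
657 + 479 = 1136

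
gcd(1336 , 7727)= 1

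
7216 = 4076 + 3140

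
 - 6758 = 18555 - 25313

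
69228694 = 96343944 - 27115250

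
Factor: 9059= 9059^1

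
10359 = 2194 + 8165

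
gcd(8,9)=1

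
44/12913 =44/12913 = 0.00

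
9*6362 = 57258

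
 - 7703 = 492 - 8195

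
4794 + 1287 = 6081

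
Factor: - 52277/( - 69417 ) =3^( - 4 )*61^1=61/81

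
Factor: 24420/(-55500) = -5^( - 2 ) * 11^1 = - 11/25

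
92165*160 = 14746400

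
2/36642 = 1/18321 = 0.00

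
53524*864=46244736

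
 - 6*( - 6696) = 40176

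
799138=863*926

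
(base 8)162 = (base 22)54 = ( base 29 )3r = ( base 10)114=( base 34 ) 3C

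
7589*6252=47446428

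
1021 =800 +221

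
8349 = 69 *121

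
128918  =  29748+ 99170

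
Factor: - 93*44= - 4092 = - 2^2*3^1*11^1 * 31^1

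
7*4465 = 31255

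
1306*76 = 99256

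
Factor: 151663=37^1 *4099^1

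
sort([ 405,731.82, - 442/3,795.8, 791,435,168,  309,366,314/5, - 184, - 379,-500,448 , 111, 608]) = [ - 500, - 379, - 184, - 442/3, 314/5,111,168 , 309,366,405,435,448,  608,731.82,791,795.8 ]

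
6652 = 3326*2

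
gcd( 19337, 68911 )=1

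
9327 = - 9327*( - 1)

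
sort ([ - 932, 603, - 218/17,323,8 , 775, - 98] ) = [ - 932, - 98,-218/17, 8, 323, 603,775]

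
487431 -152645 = 334786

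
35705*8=285640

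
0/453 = 0=0.00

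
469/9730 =67/1390= 0.05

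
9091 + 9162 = 18253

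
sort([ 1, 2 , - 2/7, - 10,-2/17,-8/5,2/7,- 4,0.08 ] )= [ - 10, - 4,  -  8/5 ,  -  2/7, - 2/17,  0.08 , 2/7, 1,  2 ] 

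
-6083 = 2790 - 8873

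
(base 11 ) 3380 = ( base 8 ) 10534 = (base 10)4444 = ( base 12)26a4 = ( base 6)32324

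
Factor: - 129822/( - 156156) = 2^( - 1) * 13^( - 2)*281^1 = 281/338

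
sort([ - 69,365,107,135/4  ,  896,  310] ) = [  -  69,135/4 , 107 , 310,365,896 ]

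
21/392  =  3/56=0.05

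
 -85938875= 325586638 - 411525513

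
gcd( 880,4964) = 4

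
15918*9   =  143262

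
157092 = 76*2067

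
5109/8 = 638 + 5/8 =638.62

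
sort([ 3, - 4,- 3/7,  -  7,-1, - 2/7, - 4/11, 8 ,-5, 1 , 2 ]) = [-7,-5, -4,-1, - 3/7, - 4/11, - 2/7 , 1,2,3,8 ] 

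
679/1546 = 679/1546 =0.44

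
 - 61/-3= 20 + 1/3 = 20.33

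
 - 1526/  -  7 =218 + 0/1 = 218.00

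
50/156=25/78 =0.32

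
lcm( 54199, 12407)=1029781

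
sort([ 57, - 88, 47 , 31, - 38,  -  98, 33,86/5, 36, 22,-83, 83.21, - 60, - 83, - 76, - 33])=[-98, - 88, - 83,  -  83, - 76, - 60,-38, - 33, 86/5, 22,31 , 33, 36, 47,57, 83.21 ] 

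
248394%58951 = 12590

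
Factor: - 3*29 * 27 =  - 2349 = - 3^4*29^1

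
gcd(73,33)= 1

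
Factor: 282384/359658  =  2^3 * 13^ (- 1 )*29^ ( - 1)*37^1 = 296/377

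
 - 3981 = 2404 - 6385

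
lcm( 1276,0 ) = 0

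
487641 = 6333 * 77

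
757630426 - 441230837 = 316399589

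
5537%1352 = 129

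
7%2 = 1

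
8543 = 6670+1873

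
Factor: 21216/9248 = 3^1*13^1* 17^(-1 ) = 39/17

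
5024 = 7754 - 2730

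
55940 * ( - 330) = -18460200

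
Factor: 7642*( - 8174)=-62465708 = -  2^2*61^1*67^1*3821^1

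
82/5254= 41/2627 = 0.02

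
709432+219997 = 929429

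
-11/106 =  -11/106 = - 0.10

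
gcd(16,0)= 16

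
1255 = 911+344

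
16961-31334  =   - 14373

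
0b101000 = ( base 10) 40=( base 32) 18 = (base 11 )37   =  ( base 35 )15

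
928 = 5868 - 4940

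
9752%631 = 287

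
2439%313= 248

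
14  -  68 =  - 54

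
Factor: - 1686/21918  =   - 1/13 = -13^(-1) 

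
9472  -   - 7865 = 17337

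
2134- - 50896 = 53030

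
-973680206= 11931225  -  985611431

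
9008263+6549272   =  15557535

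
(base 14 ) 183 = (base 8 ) 467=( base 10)311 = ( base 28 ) b3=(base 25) CB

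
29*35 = 1015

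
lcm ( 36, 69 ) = 828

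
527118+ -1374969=-847851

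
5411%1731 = 218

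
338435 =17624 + 320811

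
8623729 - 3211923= 5411806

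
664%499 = 165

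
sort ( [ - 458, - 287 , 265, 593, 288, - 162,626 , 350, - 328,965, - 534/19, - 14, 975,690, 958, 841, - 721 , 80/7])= [ - 721,-458, - 328, - 287, - 162, - 534/19, -14,80/7,265 , 288, 350,593,  626,690, 841,958,965,975]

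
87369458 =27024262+60345196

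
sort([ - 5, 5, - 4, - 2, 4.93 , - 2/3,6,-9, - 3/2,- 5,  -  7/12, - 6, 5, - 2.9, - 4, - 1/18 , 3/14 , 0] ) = [ - 9, - 6,- 5,  -  5, - 4, - 4,  -  2.9, - 2, - 3/2, - 2/3,-7/12,  -  1/18,  0,3/14, 4.93,  5,  5,6 ]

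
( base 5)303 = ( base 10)78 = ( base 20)3i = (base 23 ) 39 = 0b1001110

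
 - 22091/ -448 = 22091/448 = 49.31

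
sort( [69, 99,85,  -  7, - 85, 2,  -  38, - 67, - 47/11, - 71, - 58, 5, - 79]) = [-85,-79, - 71, - 67,- 58 , - 38, - 7, - 47/11, 2,5,69,85,  99] 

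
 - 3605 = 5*(  -  721)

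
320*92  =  29440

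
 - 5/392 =  -  5/392 = -  0.01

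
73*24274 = 1772002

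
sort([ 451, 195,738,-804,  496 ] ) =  [  -  804 , 195, 451,  496 , 738 ] 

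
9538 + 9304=18842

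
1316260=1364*965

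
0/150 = 0  =  0.00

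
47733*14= 668262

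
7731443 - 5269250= 2462193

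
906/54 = 16 + 7/9 = 16.78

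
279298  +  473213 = 752511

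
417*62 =25854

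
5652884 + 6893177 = 12546061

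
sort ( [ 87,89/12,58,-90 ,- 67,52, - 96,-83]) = [-96,-90,-83,- 67,89/12, 52,58,87]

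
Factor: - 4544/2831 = -2^6*19^ ( - 1)*71^1*149^( - 1) 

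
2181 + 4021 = 6202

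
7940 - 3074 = 4866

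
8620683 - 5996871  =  2623812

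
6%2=0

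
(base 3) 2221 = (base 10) 79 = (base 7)142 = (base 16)4F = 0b1001111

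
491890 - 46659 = 445231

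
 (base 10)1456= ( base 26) 240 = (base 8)2660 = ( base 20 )3CG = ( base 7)4150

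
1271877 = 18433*69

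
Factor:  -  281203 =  -13^1*97^1*223^1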